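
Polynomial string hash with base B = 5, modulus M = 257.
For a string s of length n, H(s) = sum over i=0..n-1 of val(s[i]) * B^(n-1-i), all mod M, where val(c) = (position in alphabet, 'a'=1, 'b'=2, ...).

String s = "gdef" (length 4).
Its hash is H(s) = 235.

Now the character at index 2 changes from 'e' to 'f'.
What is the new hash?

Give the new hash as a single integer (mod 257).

val('e') = 5, val('f') = 6
Position k = 2, exponent = n-1-k = 1
B^1 mod M = 5^1 mod 257 = 5
Delta = (6 - 5) * 5 mod 257 = 5
New hash = (235 + 5) mod 257 = 240

Answer: 240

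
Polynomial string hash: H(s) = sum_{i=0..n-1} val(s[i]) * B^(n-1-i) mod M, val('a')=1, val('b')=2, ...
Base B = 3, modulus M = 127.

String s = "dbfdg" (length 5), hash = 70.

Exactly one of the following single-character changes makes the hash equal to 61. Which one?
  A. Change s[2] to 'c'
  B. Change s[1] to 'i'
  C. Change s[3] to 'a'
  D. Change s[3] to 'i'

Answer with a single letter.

Option A: s[2]='f'->'c', delta=(3-6)*3^2 mod 127 = 100, hash=70+100 mod 127 = 43
Option B: s[1]='b'->'i', delta=(9-2)*3^3 mod 127 = 62, hash=70+62 mod 127 = 5
Option C: s[3]='d'->'a', delta=(1-4)*3^1 mod 127 = 118, hash=70+118 mod 127 = 61 <-- target
Option D: s[3]='d'->'i', delta=(9-4)*3^1 mod 127 = 15, hash=70+15 mod 127 = 85

Answer: C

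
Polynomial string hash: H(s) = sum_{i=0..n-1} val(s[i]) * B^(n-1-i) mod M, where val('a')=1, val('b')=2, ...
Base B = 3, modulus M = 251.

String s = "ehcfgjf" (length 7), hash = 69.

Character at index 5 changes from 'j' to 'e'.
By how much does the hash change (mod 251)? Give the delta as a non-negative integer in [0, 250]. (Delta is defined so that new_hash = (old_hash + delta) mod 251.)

Delta formula: (val(new) - val(old)) * B^(n-1-k) mod M
  val('e') - val('j') = 5 - 10 = -5
  B^(n-1-k) = 3^1 mod 251 = 3
  Delta = -5 * 3 mod 251 = 236

Answer: 236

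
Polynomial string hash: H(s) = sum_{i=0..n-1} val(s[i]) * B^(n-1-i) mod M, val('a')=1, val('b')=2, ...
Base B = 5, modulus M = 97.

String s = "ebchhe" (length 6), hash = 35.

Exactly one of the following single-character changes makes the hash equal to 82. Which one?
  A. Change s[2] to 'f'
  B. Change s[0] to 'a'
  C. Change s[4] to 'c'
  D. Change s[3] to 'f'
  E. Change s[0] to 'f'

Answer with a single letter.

Option A: s[2]='c'->'f', delta=(6-3)*5^3 mod 97 = 84, hash=35+84 mod 97 = 22
Option B: s[0]='e'->'a', delta=(1-5)*5^5 mod 97 = 13, hash=35+13 mod 97 = 48
Option C: s[4]='h'->'c', delta=(3-8)*5^1 mod 97 = 72, hash=35+72 mod 97 = 10
Option D: s[3]='h'->'f', delta=(6-8)*5^2 mod 97 = 47, hash=35+47 mod 97 = 82 <-- target
Option E: s[0]='e'->'f', delta=(6-5)*5^5 mod 97 = 21, hash=35+21 mod 97 = 56

Answer: D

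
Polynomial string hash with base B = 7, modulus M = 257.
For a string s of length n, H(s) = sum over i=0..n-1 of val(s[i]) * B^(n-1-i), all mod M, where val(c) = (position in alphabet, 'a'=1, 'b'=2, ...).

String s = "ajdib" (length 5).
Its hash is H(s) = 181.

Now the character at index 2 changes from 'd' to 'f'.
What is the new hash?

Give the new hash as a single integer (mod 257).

Answer: 22

Derivation:
val('d') = 4, val('f') = 6
Position k = 2, exponent = n-1-k = 2
B^2 mod M = 7^2 mod 257 = 49
Delta = (6 - 4) * 49 mod 257 = 98
New hash = (181 + 98) mod 257 = 22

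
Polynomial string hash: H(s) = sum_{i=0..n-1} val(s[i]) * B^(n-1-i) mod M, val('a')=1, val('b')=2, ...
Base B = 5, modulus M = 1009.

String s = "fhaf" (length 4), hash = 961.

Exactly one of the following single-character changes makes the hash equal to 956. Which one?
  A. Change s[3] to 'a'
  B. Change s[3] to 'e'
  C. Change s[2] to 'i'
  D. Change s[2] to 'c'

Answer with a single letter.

Answer: A

Derivation:
Option A: s[3]='f'->'a', delta=(1-6)*5^0 mod 1009 = 1004, hash=961+1004 mod 1009 = 956 <-- target
Option B: s[3]='f'->'e', delta=(5-6)*5^0 mod 1009 = 1008, hash=961+1008 mod 1009 = 960
Option C: s[2]='a'->'i', delta=(9-1)*5^1 mod 1009 = 40, hash=961+40 mod 1009 = 1001
Option D: s[2]='a'->'c', delta=(3-1)*5^1 mod 1009 = 10, hash=961+10 mod 1009 = 971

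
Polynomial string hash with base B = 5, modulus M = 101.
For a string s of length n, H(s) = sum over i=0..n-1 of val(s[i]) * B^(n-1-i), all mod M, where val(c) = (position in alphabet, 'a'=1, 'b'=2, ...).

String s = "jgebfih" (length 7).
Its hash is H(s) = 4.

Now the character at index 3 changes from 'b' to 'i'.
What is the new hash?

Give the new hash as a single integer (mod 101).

val('b') = 2, val('i') = 9
Position k = 3, exponent = n-1-k = 3
B^3 mod M = 5^3 mod 101 = 24
Delta = (9 - 2) * 24 mod 101 = 67
New hash = (4 + 67) mod 101 = 71

Answer: 71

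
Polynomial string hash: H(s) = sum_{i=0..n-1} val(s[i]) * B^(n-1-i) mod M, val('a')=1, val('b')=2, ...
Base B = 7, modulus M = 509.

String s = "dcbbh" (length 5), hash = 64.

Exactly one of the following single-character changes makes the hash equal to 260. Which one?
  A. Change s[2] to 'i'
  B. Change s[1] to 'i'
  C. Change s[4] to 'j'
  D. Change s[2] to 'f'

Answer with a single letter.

Answer: D

Derivation:
Option A: s[2]='b'->'i', delta=(9-2)*7^2 mod 509 = 343, hash=64+343 mod 509 = 407
Option B: s[1]='c'->'i', delta=(9-3)*7^3 mod 509 = 22, hash=64+22 mod 509 = 86
Option C: s[4]='h'->'j', delta=(10-8)*7^0 mod 509 = 2, hash=64+2 mod 509 = 66
Option D: s[2]='b'->'f', delta=(6-2)*7^2 mod 509 = 196, hash=64+196 mod 509 = 260 <-- target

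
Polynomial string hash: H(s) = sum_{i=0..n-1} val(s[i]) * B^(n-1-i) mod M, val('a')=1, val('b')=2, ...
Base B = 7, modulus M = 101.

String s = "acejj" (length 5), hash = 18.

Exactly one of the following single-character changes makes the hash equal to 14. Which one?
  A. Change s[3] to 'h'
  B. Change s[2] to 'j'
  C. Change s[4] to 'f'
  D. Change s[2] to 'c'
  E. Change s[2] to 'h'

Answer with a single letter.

Answer: C

Derivation:
Option A: s[3]='j'->'h', delta=(8-10)*7^1 mod 101 = 87, hash=18+87 mod 101 = 4
Option B: s[2]='e'->'j', delta=(10-5)*7^2 mod 101 = 43, hash=18+43 mod 101 = 61
Option C: s[4]='j'->'f', delta=(6-10)*7^0 mod 101 = 97, hash=18+97 mod 101 = 14 <-- target
Option D: s[2]='e'->'c', delta=(3-5)*7^2 mod 101 = 3, hash=18+3 mod 101 = 21
Option E: s[2]='e'->'h', delta=(8-5)*7^2 mod 101 = 46, hash=18+46 mod 101 = 64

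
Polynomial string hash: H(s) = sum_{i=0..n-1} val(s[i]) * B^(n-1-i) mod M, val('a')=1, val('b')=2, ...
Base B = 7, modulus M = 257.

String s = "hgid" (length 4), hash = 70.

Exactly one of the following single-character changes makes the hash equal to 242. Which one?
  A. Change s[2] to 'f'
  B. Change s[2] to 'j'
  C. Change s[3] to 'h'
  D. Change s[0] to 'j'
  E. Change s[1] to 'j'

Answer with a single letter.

Option A: s[2]='i'->'f', delta=(6-9)*7^1 mod 257 = 236, hash=70+236 mod 257 = 49
Option B: s[2]='i'->'j', delta=(10-9)*7^1 mod 257 = 7, hash=70+7 mod 257 = 77
Option C: s[3]='d'->'h', delta=(8-4)*7^0 mod 257 = 4, hash=70+4 mod 257 = 74
Option D: s[0]='h'->'j', delta=(10-8)*7^3 mod 257 = 172, hash=70+172 mod 257 = 242 <-- target
Option E: s[1]='g'->'j', delta=(10-7)*7^2 mod 257 = 147, hash=70+147 mod 257 = 217

Answer: D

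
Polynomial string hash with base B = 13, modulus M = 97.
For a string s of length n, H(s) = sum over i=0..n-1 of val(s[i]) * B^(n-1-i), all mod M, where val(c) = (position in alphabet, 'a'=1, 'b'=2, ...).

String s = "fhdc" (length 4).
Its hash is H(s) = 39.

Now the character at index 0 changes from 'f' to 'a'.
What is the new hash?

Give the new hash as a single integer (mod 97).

Answer: 15

Derivation:
val('f') = 6, val('a') = 1
Position k = 0, exponent = n-1-k = 3
B^3 mod M = 13^3 mod 97 = 63
Delta = (1 - 6) * 63 mod 97 = 73
New hash = (39 + 73) mod 97 = 15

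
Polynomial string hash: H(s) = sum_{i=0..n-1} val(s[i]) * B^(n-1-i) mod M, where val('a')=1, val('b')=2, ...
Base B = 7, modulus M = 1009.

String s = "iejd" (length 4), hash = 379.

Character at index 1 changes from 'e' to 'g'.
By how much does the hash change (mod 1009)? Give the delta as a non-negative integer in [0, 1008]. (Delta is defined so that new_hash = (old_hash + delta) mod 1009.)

Delta formula: (val(new) - val(old)) * B^(n-1-k) mod M
  val('g') - val('e') = 7 - 5 = 2
  B^(n-1-k) = 7^2 mod 1009 = 49
  Delta = 2 * 49 mod 1009 = 98

Answer: 98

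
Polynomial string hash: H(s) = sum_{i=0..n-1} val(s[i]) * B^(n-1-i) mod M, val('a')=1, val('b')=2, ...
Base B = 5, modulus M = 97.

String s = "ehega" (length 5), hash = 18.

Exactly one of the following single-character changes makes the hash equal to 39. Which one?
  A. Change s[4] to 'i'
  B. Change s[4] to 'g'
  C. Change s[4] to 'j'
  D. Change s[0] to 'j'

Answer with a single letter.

Option A: s[4]='a'->'i', delta=(9-1)*5^0 mod 97 = 8, hash=18+8 mod 97 = 26
Option B: s[4]='a'->'g', delta=(7-1)*5^0 mod 97 = 6, hash=18+6 mod 97 = 24
Option C: s[4]='a'->'j', delta=(10-1)*5^0 mod 97 = 9, hash=18+9 mod 97 = 27
Option D: s[0]='e'->'j', delta=(10-5)*5^4 mod 97 = 21, hash=18+21 mod 97 = 39 <-- target

Answer: D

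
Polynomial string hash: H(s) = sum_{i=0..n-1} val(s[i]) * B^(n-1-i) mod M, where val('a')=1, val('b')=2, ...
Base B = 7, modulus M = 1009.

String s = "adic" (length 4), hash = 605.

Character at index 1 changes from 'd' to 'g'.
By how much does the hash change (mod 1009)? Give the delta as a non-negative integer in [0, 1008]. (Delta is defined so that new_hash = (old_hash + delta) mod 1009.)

Answer: 147

Derivation:
Delta formula: (val(new) - val(old)) * B^(n-1-k) mod M
  val('g') - val('d') = 7 - 4 = 3
  B^(n-1-k) = 7^2 mod 1009 = 49
  Delta = 3 * 49 mod 1009 = 147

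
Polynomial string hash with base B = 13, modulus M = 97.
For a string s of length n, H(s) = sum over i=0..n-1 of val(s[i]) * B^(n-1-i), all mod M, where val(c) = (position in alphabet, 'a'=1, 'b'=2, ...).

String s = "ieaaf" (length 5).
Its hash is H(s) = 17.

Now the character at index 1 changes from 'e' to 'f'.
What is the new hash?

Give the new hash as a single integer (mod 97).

val('e') = 5, val('f') = 6
Position k = 1, exponent = n-1-k = 3
B^3 mod M = 13^3 mod 97 = 63
Delta = (6 - 5) * 63 mod 97 = 63
New hash = (17 + 63) mod 97 = 80

Answer: 80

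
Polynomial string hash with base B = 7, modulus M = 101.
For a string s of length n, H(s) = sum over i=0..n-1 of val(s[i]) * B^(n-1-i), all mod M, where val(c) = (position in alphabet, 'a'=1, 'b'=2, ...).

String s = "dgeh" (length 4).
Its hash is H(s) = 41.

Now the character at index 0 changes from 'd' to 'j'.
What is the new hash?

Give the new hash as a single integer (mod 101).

val('d') = 4, val('j') = 10
Position k = 0, exponent = n-1-k = 3
B^3 mod M = 7^3 mod 101 = 40
Delta = (10 - 4) * 40 mod 101 = 38
New hash = (41 + 38) mod 101 = 79

Answer: 79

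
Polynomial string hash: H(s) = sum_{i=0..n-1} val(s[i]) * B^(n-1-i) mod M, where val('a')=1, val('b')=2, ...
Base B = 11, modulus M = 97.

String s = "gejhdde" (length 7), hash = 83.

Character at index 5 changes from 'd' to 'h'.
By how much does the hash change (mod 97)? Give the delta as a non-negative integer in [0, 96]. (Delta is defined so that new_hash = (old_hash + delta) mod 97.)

Delta formula: (val(new) - val(old)) * B^(n-1-k) mod M
  val('h') - val('d') = 8 - 4 = 4
  B^(n-1-k) = 11^1 mod 97 = 11
  Delta = 4 * 11 mod 97 = 44

Answer: 44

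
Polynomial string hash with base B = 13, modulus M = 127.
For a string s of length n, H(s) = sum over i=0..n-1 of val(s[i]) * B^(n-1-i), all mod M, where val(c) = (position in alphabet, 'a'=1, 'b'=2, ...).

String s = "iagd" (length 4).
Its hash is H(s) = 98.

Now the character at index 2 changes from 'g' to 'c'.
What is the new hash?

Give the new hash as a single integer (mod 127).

Answer: 46

Derivation:
val('g') = 7, val('c') = 3
Position k = 2, exponent = n-1-k = 1
B^1 mod M = 13^1 mod 127 = 13
Delta = (3 - 7) * 13 mod 127 = 75
New hash = (98 + 75) mod 127 = 46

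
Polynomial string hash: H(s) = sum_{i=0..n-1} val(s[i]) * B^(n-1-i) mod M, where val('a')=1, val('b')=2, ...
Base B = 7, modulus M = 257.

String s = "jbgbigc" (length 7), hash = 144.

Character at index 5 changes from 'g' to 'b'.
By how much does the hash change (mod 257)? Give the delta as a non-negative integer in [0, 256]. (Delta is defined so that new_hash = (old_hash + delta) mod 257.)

Delta formula: (val(new) - val(old)) * B^(n-1-k) mod M
  val('b') - val('g') = 2 - 7 = -5
  B^(n-1-k) = 7^1 mod 257 = 7
  Delta = -5 * 7 mod 257 = 222

Answer: 222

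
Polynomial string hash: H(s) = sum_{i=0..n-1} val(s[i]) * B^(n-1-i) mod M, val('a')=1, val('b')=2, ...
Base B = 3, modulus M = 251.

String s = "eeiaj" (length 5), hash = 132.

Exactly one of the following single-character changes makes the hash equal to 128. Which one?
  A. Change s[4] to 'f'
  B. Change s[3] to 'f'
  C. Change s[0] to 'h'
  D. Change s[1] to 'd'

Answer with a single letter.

Answer: A

Derivation:
Option A: s[4]='j'->'f', delta=(6-10)*3^0 mod 251 = 247, hash=132+247 mod 251 = 128 <-- target
Option B: s[3]='a'->'f', delta=(6-1)*3^1 mod 251 = 15, hash=132+15 mod 251 = 147
Option C: s[0]='e'->'h', delta=(8-5)*3^4 mod 251 = 243, hash=132+243 mod 251 = 124
Option D: s[1]='e'->'d', delta=(4-5)*3^3 mod 251 = 224, hash=132+224 mod 251 = 105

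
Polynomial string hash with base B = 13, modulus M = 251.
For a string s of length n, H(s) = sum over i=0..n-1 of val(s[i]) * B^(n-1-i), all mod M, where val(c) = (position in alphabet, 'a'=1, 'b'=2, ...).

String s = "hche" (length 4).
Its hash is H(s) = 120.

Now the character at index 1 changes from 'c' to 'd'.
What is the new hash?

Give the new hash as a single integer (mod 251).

Answer: 38

Derivation:
val('c') = 3, val('d') = 4
Position k = 1, exponent = n-1-k = 2
B^2 mod M = 13^2 mod 251 = 169
Delta = (4 - 3) * 169 mod 251 = 169
New hash = (120 + 169) mod 251 = 38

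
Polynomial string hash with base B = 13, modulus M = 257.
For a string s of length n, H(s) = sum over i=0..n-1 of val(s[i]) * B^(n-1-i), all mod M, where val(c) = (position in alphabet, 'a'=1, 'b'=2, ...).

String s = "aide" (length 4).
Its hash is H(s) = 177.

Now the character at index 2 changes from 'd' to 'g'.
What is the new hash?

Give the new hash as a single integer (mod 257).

Answer: 216

Derivation:
val('d') = 4, val('g') = 7
Position k = 2, exponent = n-1-k = 1
B^1 mod M = 13^1 mod 257 = 13
Delta = (7 - 4) * 13 mod 257 = 39
New hash = (177 + 39) mod 257 = 216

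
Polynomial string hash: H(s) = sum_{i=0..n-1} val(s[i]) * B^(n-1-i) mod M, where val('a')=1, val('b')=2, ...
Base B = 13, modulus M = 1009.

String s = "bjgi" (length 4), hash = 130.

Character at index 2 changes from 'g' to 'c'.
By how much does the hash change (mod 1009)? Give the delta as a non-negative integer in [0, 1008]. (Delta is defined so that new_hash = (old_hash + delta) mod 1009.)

Delta formula: (val(new) - val(old)) * B^(n-1-k) mod M
  val('c') - val('g') = 3 - 7 = -4
  B^(n-1-k) = 13^1 mod 1009 = 13
  Delta = -4 * 13 mod 1009 = 957

Answer: 957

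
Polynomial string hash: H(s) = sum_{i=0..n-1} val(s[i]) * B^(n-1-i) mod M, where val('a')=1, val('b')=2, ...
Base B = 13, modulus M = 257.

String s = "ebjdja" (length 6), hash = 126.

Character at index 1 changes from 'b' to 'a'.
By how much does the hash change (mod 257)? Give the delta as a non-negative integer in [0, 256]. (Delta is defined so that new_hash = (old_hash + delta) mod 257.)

Delta formula: (val(new) - val(old)) * B^(n-1-k) mod M
  val('a') - val('b') = 1 - 2 = -1
  B^(n-1-k) = 13^4 mod 257 = 34
  Delta = -1 * 34 mod 257 = 223

Answer: 223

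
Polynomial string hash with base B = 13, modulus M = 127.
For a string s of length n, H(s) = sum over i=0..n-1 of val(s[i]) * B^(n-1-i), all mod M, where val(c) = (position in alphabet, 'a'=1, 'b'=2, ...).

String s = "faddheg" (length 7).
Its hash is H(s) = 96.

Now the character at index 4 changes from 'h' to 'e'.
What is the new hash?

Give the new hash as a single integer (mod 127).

val('h') = 8, val('e') = 5
Position k = 4, exponent = n-1-k = 2
B^2 mod M = 13^2 mod 127 = 42
Delta = (5 - 8) * 42 mod 127 = 1
New hash = (96 + 1) mod 127 = 97

Answer: 97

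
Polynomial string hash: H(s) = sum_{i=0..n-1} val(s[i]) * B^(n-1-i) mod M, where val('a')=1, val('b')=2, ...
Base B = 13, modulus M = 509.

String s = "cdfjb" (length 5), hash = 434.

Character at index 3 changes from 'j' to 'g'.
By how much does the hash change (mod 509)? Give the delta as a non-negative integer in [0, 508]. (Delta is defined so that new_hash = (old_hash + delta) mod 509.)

Delta formula: (val(new) - val(old)) * B^(n-1-k) mod M
  val('g') - val('j') = 7 - 10 = -3
  B^(n-1-k) = 13^1 mod 509 = 13
  Delta = -3 * 13 mod 509 = 470

Answer: 470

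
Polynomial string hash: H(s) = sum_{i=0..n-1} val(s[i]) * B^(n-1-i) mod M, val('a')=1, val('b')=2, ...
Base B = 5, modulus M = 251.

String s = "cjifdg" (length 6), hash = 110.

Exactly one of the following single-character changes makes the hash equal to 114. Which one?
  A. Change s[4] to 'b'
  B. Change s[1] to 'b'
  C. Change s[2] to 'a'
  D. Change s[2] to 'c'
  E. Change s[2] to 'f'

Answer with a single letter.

Answer: C

Derivation:
Option A: s[4]='d'->'b', delta=(2-4)*5^1 mod 251 = 241, hash=110+241 mod 251 = 100
Option B: s[1]='j'->'b', delta=(2-10)*5^4 mod 251 = 20, hash=110+20 mod 251 = 130
Option C: s[2]='i'->'a', delta=(1-9)*5^3 mod 251 = 4, hash=110+4 mod 251 = 114 <-- target
Option D: s[2]='i'->'c', delta=(3-9)*5^3 mod 251 = 3, hash=110+3 mod 251 = 113
Option E: s[2]='i'->'f', delta=(6-9)*5^3 mod 251 = 127, hash=110+127 mod 251 = 237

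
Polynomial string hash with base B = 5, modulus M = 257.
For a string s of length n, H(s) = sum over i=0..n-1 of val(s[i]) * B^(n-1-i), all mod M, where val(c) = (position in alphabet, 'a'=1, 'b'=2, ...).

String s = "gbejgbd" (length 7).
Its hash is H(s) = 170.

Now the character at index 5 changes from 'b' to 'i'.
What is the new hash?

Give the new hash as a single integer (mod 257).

val('b') = 2, val('i') = 9
Position k = 5, exponent = n-1-k = 1
B^1 mod M = 5^1 mod 257 = 5
Delta = (9 - 2) * 5 mod 257 = 35
New hash = (170 + 35) mod 257 = 205

Answer: 205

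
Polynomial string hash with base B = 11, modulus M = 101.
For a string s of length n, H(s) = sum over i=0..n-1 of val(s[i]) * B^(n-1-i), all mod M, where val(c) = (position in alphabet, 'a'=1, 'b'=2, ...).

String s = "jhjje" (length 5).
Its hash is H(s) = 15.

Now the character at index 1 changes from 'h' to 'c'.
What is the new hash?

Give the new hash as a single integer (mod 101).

val('h') = 8, val('c') = 3
Position k = 1, exponent = n-1-k = 3
B^3 mod M = 11^3 mod 101 = 18
Delta = (3 - 8) * 18 mod 101 = 11
New hash = (15 + 11) mod 101 = 26

Answer: 26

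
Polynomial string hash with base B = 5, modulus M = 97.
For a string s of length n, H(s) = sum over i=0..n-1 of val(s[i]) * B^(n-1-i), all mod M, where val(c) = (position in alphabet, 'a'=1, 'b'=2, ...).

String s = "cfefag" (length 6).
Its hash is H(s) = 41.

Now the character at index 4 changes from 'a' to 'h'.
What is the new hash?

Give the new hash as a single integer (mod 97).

val('a') = 1, val('h') = 8
Position k = 4, exponent = n-1-k = 1
B^1 mod M = 5^1 mod 97 = 5
Delta = (8 - 1) * 5 mod 97 = 35
New hash = (41 + 35) mod 97 = 76

Answer: 76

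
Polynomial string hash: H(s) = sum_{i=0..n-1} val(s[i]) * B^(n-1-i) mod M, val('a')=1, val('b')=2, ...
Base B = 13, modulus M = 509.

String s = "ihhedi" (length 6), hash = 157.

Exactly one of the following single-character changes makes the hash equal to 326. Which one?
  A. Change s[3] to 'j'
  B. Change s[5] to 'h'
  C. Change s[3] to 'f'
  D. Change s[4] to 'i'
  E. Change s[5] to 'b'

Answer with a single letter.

Option A: s[3]='e'->'j', delta=(10-5)*13^2 mod 509 = 336, hash=157+336 mod 509 = 493
Option B: s[5]='i'->'h', delta=(8-9)*13^0 mod 509 = 508, hash=157+508 mod 509 = 156
Option C: s[3]='e'->'f', delta=(6-5)*13^2 mod 509 = 169, hash=157+169 mod 509 = 326 <-- target
Option D: s[4]='d'->'i', delta=(9-4)*13^1 mod 509 = 65, hash=157+65 mod 509 = 222
Option E: s[5]='i'->'b', delta=(2-9)*13^0 mod 509 = 502, hash=157+502 mod 509 = 150

Answer: C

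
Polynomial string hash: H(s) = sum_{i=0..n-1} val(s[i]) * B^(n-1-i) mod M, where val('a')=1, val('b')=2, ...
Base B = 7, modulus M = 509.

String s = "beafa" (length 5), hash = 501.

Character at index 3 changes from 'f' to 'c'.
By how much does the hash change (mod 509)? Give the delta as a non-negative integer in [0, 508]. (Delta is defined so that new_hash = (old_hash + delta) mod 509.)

Delta formula: (val(new) - val(old)) * B^(n-1-k) mod M
  val('c') - val('f') = 3 - 6 = -3
  B^(n-1-k) = 7^1 mod 509 = 7
  Delta = -3 * 7 mod 509 = 488

Answer: 488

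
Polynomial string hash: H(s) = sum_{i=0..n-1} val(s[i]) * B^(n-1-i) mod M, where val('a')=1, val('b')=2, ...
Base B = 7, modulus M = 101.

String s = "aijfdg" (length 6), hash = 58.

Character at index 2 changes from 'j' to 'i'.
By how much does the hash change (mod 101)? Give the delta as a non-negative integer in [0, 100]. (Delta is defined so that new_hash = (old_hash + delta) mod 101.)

Answer: 61

Derivation:
Delta formula: (val(new) - val(old)) * B^(n-1-k) mod M
  val('i') - val('j') = 9 - 10 = -1
  B^(n-1-k) = 7^3 mod 101 = 40
  Delta = -1 * 40 mod 101 = 61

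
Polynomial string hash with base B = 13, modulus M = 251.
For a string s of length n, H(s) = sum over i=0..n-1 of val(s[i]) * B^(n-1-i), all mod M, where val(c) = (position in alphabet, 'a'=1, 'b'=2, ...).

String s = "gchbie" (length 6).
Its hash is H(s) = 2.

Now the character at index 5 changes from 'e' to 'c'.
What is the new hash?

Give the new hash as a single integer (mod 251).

Answer: 0

Derivation:
val('e') = 5, val('c') = 3
Position k = 5, exponent = n-1-k = 0
B^0 mod M = 13^0 mod 251 = 1
Delta = (3 - 5) * 1 mod 251 = 249
New hash = (2 + 249) mod 251 = 0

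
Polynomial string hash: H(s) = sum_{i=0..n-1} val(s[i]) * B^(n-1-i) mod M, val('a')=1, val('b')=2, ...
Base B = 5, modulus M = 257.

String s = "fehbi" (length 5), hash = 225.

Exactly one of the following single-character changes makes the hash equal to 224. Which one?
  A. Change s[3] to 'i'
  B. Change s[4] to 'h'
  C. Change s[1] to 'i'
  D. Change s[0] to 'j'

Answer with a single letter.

Option A: s[3]='b'->'i', delta=(9-2)*5^1 mod 257 = 35, hash=225+35 mod 257 = 3
Option B: s[4]='i'->'h', delta=(8-9)*5^0 mod 257 = 256, hash=225+256 mod 257 = 224 <-- target
Option C: s[1]='e'->'i', delta=(9-5)*5^3 mod 257 = 243, hash=225+243 mod 257 = 211
Option D: s[0]='f'->'j', delta=(10-6)*5^4 mod 257 = 187, hash=225+187 mod 257 = 155

Answer: B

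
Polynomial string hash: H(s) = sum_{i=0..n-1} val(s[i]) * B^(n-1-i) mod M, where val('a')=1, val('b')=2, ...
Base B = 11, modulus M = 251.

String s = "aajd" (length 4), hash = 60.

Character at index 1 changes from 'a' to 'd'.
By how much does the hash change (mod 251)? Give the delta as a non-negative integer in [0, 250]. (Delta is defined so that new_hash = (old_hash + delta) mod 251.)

Delta formula: (val(new) - val(old)) * B^(n-1-k) mod M
  val('d') - val('a') = 4 - 1 = 3
  B^(n-1-k) = 11^2 mod 251 = 121
  Delta = 3 * 121 mod 251 = 112

Answer: 112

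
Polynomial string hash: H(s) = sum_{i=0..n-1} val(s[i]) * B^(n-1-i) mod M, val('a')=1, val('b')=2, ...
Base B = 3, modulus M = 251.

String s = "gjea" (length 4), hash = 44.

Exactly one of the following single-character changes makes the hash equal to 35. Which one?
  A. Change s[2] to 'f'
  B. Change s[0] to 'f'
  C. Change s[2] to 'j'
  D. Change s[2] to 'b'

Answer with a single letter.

Answer: D

Derivation:
Option A: s[2]='e'->'f', delta=(6-5)*3^1 mod 251 = 3, hash=44+3 mod 251 = 47
Option B: s[0]='g'->'f', delta=(6-7)*3^3 mod 251 = 224, hash=44+224 mod 251 = 17
Option C: s[2]='e'->'j', delta=(10-5)*3^1 mod 251 = 15, hash=44+15 mod 251 = 59
Option D: s[2]='e'->'b', delta=(2-5)*3^1 mod 251 = 242, hash=44+242 mod 251 = 35 <-- target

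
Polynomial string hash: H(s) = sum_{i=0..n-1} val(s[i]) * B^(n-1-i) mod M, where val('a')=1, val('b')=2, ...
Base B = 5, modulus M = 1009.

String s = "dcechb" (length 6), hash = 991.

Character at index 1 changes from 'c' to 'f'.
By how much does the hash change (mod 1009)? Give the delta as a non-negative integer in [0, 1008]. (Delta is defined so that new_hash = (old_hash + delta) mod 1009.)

Answer: 866

Derivation:
Delta formula: (val(new) - val(old)) * B^(n-1-k) mod M
  val('f') - val('c') = 6 - 3 = 3
  B^(n-1-k) = 5^4 mod 1009 = 625
  Delta = 3 * 625 mod 1009 = 866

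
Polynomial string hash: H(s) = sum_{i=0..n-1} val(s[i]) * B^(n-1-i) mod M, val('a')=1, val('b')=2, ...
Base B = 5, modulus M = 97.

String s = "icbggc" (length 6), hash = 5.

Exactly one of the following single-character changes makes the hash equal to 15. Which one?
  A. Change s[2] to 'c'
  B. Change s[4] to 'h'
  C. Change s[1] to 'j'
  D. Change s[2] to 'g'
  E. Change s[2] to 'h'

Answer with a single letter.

Answer: C

Derivation:
Option A: s[2]='b'->'c', delta=(3-2)*5^3 mod 97 = 28, hash=5+28 mod 97 = 33
Option B: s[4]='g'->'h', delta=(8-7)*5^1 mod 97 = 5, hash=5+5 mod 97 = 10
Option C: s[1]='c'->'j', delta=(10-3)*5^4 mod 97 = 10, hash=5+10 mod 97 = 15 <-- target
Option D: s[2]='b'->'g', delta=(7-2)*5^3 mod 97 = 43, hash=5+43 mod 97 = 48
Option E: s[2]='b'->'h', delta=(8-2)*5^3 mod 97 = 71, hash=5+71 mod 97 = 76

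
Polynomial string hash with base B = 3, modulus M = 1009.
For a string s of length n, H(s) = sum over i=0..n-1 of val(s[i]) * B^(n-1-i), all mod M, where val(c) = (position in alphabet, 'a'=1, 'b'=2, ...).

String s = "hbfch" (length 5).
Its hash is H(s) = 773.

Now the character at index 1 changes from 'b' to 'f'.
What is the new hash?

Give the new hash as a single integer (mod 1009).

Answer: 881

Derivation:
val('b') = 2, val('f') = 6
Position k = 1, exponent = n-1-k = 3
B^3 mod M = 3^3 mod 1009 = 27
Delta = (6 - 2) * 27 mod 1009 = 108
New hash = (773 + 108) mod 1009 = 881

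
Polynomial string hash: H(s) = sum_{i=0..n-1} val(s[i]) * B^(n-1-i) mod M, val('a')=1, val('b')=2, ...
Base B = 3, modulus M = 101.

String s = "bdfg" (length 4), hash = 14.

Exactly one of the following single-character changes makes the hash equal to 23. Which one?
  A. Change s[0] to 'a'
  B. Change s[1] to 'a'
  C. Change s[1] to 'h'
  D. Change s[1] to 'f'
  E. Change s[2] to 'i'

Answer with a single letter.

Option A: s[0]='b'->'a', delta=(1-2)*3^3 mod 101 = 74, hash=14+74 mod 101 = 88
Option B: s[1]='d'->'a', delta=(1-4)*3^2 mod 101 = 74, hash=14+74 mod 101 = 88
Option C: s[1]='d'->'h', delta=(8-4)*3^2 mod 101 = 36, hash=14+36 mod 101 = 50
Option D: s[1]='d'->'f', delta=(6-4)*3^2 mod 101 = 18, hash=14+18 mod 101 = 32
Option E: s[2]='f'->'i', delta=(9-6)*3^1 mod 101 = 9, hash=14+9 mod 101 = 23 <-- target

Answer: E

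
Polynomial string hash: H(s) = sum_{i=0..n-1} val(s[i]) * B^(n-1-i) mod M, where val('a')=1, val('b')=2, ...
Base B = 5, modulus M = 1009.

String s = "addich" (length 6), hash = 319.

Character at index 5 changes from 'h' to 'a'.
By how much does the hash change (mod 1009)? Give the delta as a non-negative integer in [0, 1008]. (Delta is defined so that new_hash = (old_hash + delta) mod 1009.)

Answer: 1002

Derivation:
Delta formula: (val(new) - val(old)) * B^(n-1-k) mod M
  val('a') - val('h') = 1 - 8 = -7
  B^(n-1-k) = 5^0 mod 1009 = 1
  Delta = -7 * 1 mod 1009 = 1002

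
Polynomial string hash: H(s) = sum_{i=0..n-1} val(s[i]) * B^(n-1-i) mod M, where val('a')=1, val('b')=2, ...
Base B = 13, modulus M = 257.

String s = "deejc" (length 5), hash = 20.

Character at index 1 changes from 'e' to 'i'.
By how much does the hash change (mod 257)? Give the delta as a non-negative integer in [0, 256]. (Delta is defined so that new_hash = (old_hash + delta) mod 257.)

Delta formula: (val(new) - val(old)) * B^(n-1-k) mod M
  val('i') - val('e') = 9 - 5 = 4
  B^(n-1-k) = 13^3 mod 257 = 141
  Delta = 4 * 141 mod 257 = 50

Answer: 50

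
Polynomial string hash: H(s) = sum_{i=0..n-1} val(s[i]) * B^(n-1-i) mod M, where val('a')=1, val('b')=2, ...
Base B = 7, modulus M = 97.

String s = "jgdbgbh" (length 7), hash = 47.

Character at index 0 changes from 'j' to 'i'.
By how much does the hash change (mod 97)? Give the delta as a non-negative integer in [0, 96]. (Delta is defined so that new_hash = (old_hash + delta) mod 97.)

Delta formula: (val(new) - val(old)) * B^(n-1-k) mod M
  val('i') - val('j') = 9 - 10 = -1
  B^(n-1-k) = 7^6 mod 97 = 85
  Delta = -1 * 85 mod 97 = 12

Answer: 12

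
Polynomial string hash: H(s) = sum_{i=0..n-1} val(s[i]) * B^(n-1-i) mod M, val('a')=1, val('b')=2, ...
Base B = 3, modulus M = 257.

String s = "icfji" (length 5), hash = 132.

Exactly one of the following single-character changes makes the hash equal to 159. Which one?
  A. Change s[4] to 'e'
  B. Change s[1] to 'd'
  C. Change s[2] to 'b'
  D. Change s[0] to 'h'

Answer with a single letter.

Answer: B

Derivation:
Option A: s[4]='i'->'e', delta=(5-9)*3^0 mod 257 = 253, hash=132+253 mod 257 = 128
Option B: s[1]='c'->'d', delta=(4-3)*3^3 mod 257 = 27, hash=132+27 mod 257 = 159 <-- target
Option C: s[2]='f'->'b', delta=(2-6)*3^2 mod 257 = 221, hash=132+221 mod 257 = 96
Option D: s[0]='i'->'h', delta=(8-9)*3^4 mod 257 = 176, hash=132+176 mod 257 = 51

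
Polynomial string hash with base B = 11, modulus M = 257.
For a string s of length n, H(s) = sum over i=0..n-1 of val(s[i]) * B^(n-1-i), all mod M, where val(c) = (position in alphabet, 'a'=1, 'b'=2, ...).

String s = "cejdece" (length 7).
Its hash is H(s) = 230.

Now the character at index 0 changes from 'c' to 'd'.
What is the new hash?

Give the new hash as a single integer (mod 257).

val('c') = 3, val('d') = 4
Position k = 0, exponent = n-1-k = 6
B^6 mod M = 11^6 mod 257 = 60
Delta = (4 - 3) * 60 mod 257 = 60
New hash = (230 + 60) mod 257 = 33

Answer: 33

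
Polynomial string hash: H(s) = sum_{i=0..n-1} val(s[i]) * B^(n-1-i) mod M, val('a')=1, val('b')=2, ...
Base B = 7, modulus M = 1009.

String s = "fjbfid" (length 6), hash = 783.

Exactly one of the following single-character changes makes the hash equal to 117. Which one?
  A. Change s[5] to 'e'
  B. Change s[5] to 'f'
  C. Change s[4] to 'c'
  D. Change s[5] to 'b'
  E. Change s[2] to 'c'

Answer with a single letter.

Option A: s[5]='d'->'e', delta=(5-4)*7^0 mod 1009 = 1, hash=783+1 mod 1009 = 784
Option B: s[5]='d'->'f', delta=(6-4)*7^0 mod 1009 = 2, hash=783+2 mod 1009 = 785
Option C: s[4]='i'->'c', delta=(3-9)*7^1 mod 1009 = 967, hash=783+967 mod 1009 = 741
Option D: s[5]='d'->'b', delta=(2-4)*7^0 mod 1009 = 1007, hash=783+1007 mod 1009 = 781
Option E: s[2]='b'->'c', delta=(3-2)*7^3 mod 1009 = 343, hash=783+343 mod 1009 = 117 <-- target

Answer: E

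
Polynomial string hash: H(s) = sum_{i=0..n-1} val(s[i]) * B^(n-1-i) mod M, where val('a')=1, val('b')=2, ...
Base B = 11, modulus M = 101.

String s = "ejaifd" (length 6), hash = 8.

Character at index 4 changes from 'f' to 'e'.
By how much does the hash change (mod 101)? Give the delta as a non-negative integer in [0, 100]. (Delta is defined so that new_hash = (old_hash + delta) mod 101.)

Delta formula: (val(new) - val(old)) * B^(n-1-k) mod M
  val('e') - val('f') = 5 - 6 = -1
  B^(n-1-k) = 11^1 mod 101 = 11
  Delta = -1 * 11 mod 101 = 90

Answer: 90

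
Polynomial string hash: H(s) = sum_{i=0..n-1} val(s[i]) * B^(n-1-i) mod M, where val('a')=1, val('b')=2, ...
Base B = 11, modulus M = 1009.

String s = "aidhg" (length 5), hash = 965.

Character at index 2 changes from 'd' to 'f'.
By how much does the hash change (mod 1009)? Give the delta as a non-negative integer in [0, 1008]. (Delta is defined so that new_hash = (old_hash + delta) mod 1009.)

Answer: 242

Derivation:
Delta formula: (val(new) - val(old)) * B^(n-1-k) mod M
  val('f') - val('d') = 6 - 4 = 2
  B^(n-1-k) = 11^2 mod 1009 = 121
  Delta = 2 * 121 mod 1009 = 242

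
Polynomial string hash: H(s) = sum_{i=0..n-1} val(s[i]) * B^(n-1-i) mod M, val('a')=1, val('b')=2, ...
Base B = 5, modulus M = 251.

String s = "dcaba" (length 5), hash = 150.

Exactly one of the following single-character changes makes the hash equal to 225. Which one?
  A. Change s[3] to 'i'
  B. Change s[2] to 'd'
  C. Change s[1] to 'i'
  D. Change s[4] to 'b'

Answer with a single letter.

Option A: s[3]='b'->'i', delta=(9-2)*5^1 mod 251 = 35, hash=150+35 mod 251 = 185
Option B: s[2]='a'->'d', delta=(4-1)*5^2 mod 251 = 75, hash=150+75 mod 251 = 225 <-- target
Option C: s[1]='c'->'i', delta=(9-3)*5^3 mod 251 = 248, hash=150+248 mod 251 = 147
Option D: s[4]='a'->'b', delta=(2-1)*5^0 mod 251 = 1, hash=150+1 mod 251 = 151

Answer: B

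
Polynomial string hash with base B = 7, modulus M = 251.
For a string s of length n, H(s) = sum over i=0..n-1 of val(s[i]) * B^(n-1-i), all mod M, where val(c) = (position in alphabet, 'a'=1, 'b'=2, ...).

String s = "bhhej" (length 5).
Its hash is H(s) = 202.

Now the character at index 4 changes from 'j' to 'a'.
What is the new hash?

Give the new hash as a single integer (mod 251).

Answer: 193

Derivation:
val('j') = 10, val('a') = 1
Position k = 4, exponent = n-1-k = 0
B^0 mod M = 7^0 mod 251 = 1
Delta = (1 - 10) * 1 mod 251 = 242
New hash = (202 + 242) mod 251 = 193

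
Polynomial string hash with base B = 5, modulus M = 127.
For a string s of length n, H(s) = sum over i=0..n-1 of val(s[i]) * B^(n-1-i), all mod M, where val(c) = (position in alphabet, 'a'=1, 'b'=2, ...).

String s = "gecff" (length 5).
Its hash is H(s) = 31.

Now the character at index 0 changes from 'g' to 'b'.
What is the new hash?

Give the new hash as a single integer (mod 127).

Answer: 81

Derivation:
val('g') = 7, val('b') = 2
Position k = 0, exponent = n-1-k = 4
B^4 mod M = 5^4 mod 127 = 117
Delta = (2 - 7) * 117 mod 127 = 50
New hash = (31 + 50) mod 127 = 81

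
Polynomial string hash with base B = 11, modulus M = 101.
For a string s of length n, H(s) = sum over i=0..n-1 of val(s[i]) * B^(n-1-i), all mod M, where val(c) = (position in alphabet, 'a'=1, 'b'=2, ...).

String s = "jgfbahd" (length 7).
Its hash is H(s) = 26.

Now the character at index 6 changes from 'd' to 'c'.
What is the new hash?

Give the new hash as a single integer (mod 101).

val('d') = 4, val('c') = 3
Position k = 6, exponent = n-1-k = 0
B^0 mod M = 11^0 mod 101 = 1
Delta = (3 - 4) * 1 mod 101 = 100
New hash = (26 + 100) mod 101 = 25

Answer: 25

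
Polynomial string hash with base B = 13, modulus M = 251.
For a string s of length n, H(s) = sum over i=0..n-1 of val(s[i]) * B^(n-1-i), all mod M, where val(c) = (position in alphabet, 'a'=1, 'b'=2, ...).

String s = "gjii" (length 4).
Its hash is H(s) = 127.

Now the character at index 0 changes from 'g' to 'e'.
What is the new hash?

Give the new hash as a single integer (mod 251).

Answer: 0

Derivation:
val('g') = 7, val('e') = 5
Position k = 0, exponent = n-1-k = 3
B^3 mod M = 13^3 mod 251 = 189
Delta = (5 - 7) * 189 mod 251 = 124
New hash = (127 + 124) mod 251 = 0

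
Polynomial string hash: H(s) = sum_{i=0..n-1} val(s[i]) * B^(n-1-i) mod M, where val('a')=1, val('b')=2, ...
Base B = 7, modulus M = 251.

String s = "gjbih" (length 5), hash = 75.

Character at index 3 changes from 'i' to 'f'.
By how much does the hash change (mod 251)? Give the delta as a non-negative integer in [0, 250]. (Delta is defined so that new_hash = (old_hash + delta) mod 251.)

Delta formula: (val(new) - val(old)) * B^(n-1-k) mod M
  val('f') - val('i') = 6 - 9 = -3
  B^(n-1-k) = 7^1 mod 251 = 7
  Delta = -3 * 7 mod 251 = 230

Answer: 230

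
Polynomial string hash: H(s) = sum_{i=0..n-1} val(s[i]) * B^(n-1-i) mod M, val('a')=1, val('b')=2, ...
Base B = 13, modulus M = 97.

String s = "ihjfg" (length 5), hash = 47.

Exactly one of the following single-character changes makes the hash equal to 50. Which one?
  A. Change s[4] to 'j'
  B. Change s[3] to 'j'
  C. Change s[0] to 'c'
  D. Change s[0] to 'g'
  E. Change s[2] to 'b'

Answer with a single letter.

Answer: A

Derivation:
Option A: s[4]='g'->'j', delta=(10-7)*13^0 mod 97 = 3, hash=47+3 mod 97 = 50 <-- target
Option B: s[3]='f'->'j', delta=(10-6)*13^1 mod 97 = 52, hash=47+52 mod 97 = 2
Option C: s[0]='i'->'c', delta=(3-9)*13^4 mod 97 = 33, hash=47+33 mod 97 = 80
Option D: s[0]='i'->'g', delta=(7-9)*13^4 mod 97 = 11, hash=47+11 mod 97 = 58
Option E: s[2]='j'->'b', delta=(2-10)*13^2 mod 97 = 6, hash=47+6 mod 97 = 53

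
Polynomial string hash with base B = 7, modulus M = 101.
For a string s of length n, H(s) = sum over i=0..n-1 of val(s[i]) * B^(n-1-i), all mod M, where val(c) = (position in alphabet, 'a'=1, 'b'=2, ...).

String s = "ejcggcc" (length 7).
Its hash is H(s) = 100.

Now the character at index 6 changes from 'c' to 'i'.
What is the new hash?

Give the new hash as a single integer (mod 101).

Answer: 5

Derivation:
val('c') = 3, val('i') = 9
Position k = 6, exponent = n-1-k = 0
B^0 mod M = 7^0 mod 101 = 1
Delta = (9 - 3) * 1 mod 101 = 6
New hash = (100 + 6) mod 101 = 5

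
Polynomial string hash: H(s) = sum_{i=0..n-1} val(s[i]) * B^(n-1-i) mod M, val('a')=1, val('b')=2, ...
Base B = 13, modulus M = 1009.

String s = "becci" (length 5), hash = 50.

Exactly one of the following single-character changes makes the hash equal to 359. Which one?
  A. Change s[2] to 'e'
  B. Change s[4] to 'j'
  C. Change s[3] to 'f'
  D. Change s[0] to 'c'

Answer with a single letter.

Answer: D

Derivation:
Option A: s[2]='c'->'e', delta=(5-3)*13^2 mod 1009 = 338, hash=50+338 mod 1009 = 388
Option B: s[4]='i'->'j', delta=(10-9)*13^0 mod 1009 = 1, hash=50+1 mod 1009 = 51
Option C: s[3]='c'->'f', delta=(6-3)*13^1 mod 1009 = 39, hash=50+39 mod 1009 = 89
Option D: s[0]='b'->'c', delta=(3-2)*13^4 mod 1009 = 309, hash=50+309 mod 1009 = 359 <-- target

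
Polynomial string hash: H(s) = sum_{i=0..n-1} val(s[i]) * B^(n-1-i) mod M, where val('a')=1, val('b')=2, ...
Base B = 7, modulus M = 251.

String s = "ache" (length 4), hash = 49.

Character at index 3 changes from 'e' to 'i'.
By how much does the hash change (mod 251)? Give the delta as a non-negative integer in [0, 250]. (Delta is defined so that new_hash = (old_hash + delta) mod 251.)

Delta formula: (val(new) - val(old)) * B^(n-1-k) mod M
  val('i') - val('e') = 9 - 5 = 4
  B^(n-1-k) = 7^0 mod 251 = 1
  Delta = 4 * 1 mod 251 = 4

Answer: 4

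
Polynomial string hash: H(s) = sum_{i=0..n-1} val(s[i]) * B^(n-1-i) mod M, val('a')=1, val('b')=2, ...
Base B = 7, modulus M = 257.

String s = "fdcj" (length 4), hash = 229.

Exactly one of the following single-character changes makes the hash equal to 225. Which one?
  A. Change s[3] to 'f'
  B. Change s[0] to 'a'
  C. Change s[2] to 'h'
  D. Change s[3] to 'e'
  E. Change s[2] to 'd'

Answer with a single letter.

Option A: s[3]='j'->'f', delta=(6-10)*7^0 mod 257 = 253, hash=229+253 mod 257 = 225 <-- target
Option B: s[0]='f'->'a', delta=(1-6)*7^3 mod 257 = 84, hash=229+84 mod 257 = 56
Option C: s[2]='c'->'h', delta=(8-3)*7^1 mod 257 = 35, hash=229+35 mod 257 = 7
Option D: s[3]='j'->'e', delta=(5-10)*7^0 mod 257 = 252, hash=229+252 mod 257 = 224
Option E: s[2]='c'->'d', delta=(4-3)*7^1 mod 257 = 7, hash=229+7 mod 257 = 236

Answer: A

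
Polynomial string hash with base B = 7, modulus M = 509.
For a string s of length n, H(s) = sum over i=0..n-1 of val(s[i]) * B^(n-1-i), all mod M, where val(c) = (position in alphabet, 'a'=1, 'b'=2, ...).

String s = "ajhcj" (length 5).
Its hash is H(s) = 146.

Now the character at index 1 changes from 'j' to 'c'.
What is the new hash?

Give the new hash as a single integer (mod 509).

val('j') = 10, val('c') = 3
Position k = 1, exponent = n-1-k = 3
B^3 mod M = 7^3 mod 509 = 343
Delta = (3 - 10) * 343 mod 509 = 144
New hash = (146 + 144) mod 509 = 290

Answer: 290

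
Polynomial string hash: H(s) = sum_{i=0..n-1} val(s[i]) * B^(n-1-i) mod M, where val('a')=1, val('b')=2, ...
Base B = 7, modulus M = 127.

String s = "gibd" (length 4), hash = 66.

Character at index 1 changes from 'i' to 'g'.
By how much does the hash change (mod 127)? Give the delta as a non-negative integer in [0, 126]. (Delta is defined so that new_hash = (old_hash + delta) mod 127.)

Delta formula: (val(new) - val(old)) * B^(n-1-k) mod M
  val('g') - val('i') = 7 - 9 = -2
  B^(n-1-k) = 7^2 mod 127 = 49
  Delta = -2 * 49 mod 127 = 29

Answer: 29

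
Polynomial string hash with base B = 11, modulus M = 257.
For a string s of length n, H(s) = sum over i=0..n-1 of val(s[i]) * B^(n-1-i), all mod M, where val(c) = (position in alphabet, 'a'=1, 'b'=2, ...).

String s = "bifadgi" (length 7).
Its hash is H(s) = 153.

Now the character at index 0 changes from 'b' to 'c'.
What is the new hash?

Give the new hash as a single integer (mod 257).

val('b') = 2, val('c') = 3
Position k = 0, exponent = n-1-k = 6
B^6 mod M = 11^6 mod 257 = 60
Delta = (3 - 2) * 60 mod 257 = 60
New hash = (153 + 60) mod 257 = 213

Answer: 213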